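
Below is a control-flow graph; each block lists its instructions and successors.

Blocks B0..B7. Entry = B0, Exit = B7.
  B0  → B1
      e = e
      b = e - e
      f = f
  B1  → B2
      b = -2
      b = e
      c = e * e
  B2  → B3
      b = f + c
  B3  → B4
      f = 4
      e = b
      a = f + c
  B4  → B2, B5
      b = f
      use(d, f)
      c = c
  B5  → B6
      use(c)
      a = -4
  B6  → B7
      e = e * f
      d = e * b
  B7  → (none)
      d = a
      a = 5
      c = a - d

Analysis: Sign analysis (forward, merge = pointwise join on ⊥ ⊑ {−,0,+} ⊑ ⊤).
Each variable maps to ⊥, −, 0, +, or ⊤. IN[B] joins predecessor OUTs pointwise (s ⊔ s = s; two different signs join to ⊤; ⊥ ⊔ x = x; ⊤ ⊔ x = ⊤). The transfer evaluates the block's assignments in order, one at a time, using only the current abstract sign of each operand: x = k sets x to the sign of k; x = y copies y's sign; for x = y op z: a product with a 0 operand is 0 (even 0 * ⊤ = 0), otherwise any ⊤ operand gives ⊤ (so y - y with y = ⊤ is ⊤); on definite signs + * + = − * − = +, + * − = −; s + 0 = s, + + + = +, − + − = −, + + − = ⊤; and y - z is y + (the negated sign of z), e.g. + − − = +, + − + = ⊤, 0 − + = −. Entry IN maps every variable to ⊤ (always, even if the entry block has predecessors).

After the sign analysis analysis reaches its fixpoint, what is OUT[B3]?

Converged values:
  B0:  IN=(all ⊤)  OUT=(all ⊤)
  B1:  IN=(all ⊤)  OUT=(all ⊤)
  B2:  IN=(all ⊤)  OUT=(all ⊤)
  B3:  IN=(all ⊤)  OUT={f:+; rest ⊤}
  B4:  IN={f:+; rest ⊤}  OUT={b:+, f:+; rest ⊤}
  B5:  IN={b:+, f:+; rest ⊤}  OUT={a:-, b:+, f:+; rest ⊤}
  B6:  IN={a:-, b:+, f:+; rest ⊤}  OUT={a:-, b:+, f:+; rest ⊤}
  B7:  IN={a:-, b:+, f:+; rest ⊤}  OUT={a:+, b:+, c:+, d:-, f:+; rest ⊤}

Merge at B3: IN[B3] = OUT[B2] = {a: ⊤, b: ⊤, c: ⊤, d: ⊤, e: ⊤, f: ⊤}
Applying B3's transfer function to that IN value gives OUT[B3] (row B3 above).

Answer: {a: ⊤, b: ⊤, c: ⊤, d: ⊤, e: ⊤, f: +}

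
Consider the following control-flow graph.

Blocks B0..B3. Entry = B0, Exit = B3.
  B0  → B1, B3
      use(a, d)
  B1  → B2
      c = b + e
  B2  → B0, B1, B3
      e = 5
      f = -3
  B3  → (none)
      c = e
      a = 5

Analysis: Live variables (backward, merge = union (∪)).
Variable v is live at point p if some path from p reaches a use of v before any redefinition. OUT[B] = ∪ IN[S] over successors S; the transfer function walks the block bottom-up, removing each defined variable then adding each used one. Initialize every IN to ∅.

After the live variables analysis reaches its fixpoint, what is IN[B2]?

Answer: {a, b, d}

Trace:
Converged values:
  B0: | IN={a, b, d, e} | OUT={a, b, d, e}
  B1: | IN={a, b, d, e} | OUT={a, b, d}
  B2: | IN={a, b, d} | OUT={a, b, d, e}
  B3: | IN={e} | OUT={}

Merge at B2: OUT[B2] = IN[B0] ⊔ IN[B1] ⊔ IN[B3] = {a, b, d, e}
Applying B2's transfer function to that OUT value gives IN[B2] (row B2 above).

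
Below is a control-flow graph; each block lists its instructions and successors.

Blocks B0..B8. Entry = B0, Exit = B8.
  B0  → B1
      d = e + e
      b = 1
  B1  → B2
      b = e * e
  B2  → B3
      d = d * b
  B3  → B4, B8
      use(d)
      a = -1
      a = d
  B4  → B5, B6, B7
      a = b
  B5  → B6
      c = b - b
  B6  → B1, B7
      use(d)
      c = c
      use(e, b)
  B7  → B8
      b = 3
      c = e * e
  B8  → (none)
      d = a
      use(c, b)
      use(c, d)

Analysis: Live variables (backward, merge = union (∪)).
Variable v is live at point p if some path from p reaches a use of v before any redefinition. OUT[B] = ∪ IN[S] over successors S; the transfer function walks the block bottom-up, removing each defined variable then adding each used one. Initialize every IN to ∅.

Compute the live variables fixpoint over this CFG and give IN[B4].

Answer: {b, c, d, e}

Derivation:
Converged values:
  B0:  IN={c, e}  OUT={c, d, e}
  B1:  IN={c, d, e}  OUT={b, c, d, e}
  B2:  IN={b, c, d, e}  OUT={b, c, d, e}
  B3:  IN={b, c, d, e}  OUT={a, b, c, d, e}
  B4:  IN={b, c, d, e}  OUT={a, b, c, d, e}
  B5:  IN={a, b, d, e}  OUT={a, b, c, d, e}
  B6:  IN={a, b, c, d, e}  OUT={a, c, d, e}
  B7:  IN={a, e}  OUT={a, b, c}
  B8:  IN={a, b, c}  OUT={}

Merge at B4: OUT[B4] = IN[B5] ⊔ IN[B6] ⊔ IN[B7] = {a, b, c, d, e}
Applying B4's transfer function to that OUT value gives IN[B4] (row B4 above).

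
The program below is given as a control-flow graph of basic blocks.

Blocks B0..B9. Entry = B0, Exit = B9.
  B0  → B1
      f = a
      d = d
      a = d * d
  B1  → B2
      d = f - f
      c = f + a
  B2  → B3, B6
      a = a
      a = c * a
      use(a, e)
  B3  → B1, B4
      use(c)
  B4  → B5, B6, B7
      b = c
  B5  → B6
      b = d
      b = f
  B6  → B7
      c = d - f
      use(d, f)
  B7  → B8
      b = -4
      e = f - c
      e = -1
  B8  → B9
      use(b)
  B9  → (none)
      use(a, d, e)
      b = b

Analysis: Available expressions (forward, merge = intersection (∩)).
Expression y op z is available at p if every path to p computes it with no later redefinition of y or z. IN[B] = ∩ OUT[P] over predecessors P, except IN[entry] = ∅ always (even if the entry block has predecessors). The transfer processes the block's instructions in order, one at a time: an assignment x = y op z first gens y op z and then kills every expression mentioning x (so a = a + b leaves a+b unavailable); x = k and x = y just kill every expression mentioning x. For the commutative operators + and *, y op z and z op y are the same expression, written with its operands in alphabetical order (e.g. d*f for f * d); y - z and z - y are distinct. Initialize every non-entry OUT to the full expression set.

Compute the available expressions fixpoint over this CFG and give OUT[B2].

Converged values:
  B0: | IN={} | OUT={d*d}
  B1: | IN={} | OUT={a+f, f-f}
  B2: | IN={a+f, f-f} | OUT={f-f}
  B3: | IN={f-f} | OUT={f-f}
  B4: | IN={f-f} | OUT={f-f}
  B5: | IN={f-f} | OUT={f-f}
  B6: | IN={f-f} | OUT={d-f, f-f}
  B7: | IN={f-f} | OUT={f-c, f-f}
  B8: | IN={f-c, f-f} | OUT={f-c, f-f}
  B9: | IN={f-c, f-f} | OUT={f-c, f-f}

Merge at B2: IN[B2] = OUT[B1] = {a+f, f-f}
Applying B2's transfer function to that IN value gives OUT[B2] (row B2 above).

Answer: {f-f}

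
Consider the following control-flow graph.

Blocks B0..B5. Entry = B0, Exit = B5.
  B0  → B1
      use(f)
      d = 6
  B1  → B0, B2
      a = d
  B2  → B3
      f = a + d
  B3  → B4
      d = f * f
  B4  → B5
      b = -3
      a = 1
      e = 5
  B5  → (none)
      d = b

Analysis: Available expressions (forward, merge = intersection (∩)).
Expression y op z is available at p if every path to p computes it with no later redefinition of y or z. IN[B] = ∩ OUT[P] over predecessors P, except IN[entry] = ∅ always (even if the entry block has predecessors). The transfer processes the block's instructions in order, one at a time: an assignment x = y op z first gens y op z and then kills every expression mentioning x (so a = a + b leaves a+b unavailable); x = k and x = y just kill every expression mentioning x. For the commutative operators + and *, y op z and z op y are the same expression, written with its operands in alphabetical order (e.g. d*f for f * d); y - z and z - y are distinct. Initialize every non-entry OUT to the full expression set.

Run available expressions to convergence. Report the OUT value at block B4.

Converged values:
  B0:  IN={}  OUT={}
  B1:  IN={}  OUT={}
  B2:  IN={}  OUT={a+d}
  B3:  IN={a+d}  OUT={f*f}
  B4:  IN={f*f}  OUT={f*f}
  B5:  IN={f*f}  OUT={f*f}

Merge at B4: IN[B4] = OUT[B3] = {f*f}
Applying B4's transfer function to that IN value gives OUT[B4] (row B4 above).

Answer: {f*f}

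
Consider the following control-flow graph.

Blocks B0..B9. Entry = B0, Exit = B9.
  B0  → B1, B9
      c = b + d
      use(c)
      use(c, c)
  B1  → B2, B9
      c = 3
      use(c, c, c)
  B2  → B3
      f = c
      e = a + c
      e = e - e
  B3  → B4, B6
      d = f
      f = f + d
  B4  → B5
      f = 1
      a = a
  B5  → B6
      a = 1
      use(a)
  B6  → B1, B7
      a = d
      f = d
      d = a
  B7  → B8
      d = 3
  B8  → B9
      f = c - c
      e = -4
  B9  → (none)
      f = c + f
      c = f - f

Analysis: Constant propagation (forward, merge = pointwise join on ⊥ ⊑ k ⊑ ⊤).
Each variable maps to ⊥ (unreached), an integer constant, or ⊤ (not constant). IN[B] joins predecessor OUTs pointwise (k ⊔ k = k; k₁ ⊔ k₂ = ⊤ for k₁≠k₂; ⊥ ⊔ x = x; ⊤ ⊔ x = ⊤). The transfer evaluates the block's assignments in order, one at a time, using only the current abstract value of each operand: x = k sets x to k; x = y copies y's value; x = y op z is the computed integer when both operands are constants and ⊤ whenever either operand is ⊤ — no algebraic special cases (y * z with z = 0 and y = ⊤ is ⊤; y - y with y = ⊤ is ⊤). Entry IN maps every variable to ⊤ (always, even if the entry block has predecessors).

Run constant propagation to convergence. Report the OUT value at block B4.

Per-block solution:
  B0:   IN=(all ⊤)   OUT=(all ⊤)
  B1:   IN=(all ⊤)   OUT={c:3; rest ⊤}
  B2:   IN={c:3; rest ⊤}   OUT={c:3, f:3; rest ⊤}
  B3:   IN={c:3, f:3; rest ⊤}   OUT={c:3, d:3, f:6; rest ⊤}
  B4:   IN={c:3, d:3, f:6; rest ⊤}   OUT={c:3, d:3, f:1; rest ⊤}
  B5:   IN={c:3, d:3, f:1; rest ⊤}   OUT={a:1, c:3, d:3, f:1; rest ⊤}
  B6:   IN={c:3, d:3; rest ⊤}   OUT={a:3, c:3, d:3, f:3; rest ⊤}
  B7:   IN={a:3, c:3, d:3, f:3; rest ⊤}   OUT={a:3, c:3, d:3, f:3; rest ⊤}
  B8:   IN={a:3, c:3, d:3, f:3; rest ⊤}   OUT={a:3, c:3, d:3, e:-4, f:0; rest ⊤}
  B9:   IN=(all ⊤)   OUT=(all ⊤)

Merge at B4: IN[B4] = OUT[B3] = {a: ⊤, b: ⊤, c: 3, d: 3, e: ⊤, f: 6}
Applying B4's transfer function to that IN value gives OUT[B4] (row B4 above).

Answer: {a: ⊤, b: ⊤, c: 3, d: 3, e: ⊤, f: 1}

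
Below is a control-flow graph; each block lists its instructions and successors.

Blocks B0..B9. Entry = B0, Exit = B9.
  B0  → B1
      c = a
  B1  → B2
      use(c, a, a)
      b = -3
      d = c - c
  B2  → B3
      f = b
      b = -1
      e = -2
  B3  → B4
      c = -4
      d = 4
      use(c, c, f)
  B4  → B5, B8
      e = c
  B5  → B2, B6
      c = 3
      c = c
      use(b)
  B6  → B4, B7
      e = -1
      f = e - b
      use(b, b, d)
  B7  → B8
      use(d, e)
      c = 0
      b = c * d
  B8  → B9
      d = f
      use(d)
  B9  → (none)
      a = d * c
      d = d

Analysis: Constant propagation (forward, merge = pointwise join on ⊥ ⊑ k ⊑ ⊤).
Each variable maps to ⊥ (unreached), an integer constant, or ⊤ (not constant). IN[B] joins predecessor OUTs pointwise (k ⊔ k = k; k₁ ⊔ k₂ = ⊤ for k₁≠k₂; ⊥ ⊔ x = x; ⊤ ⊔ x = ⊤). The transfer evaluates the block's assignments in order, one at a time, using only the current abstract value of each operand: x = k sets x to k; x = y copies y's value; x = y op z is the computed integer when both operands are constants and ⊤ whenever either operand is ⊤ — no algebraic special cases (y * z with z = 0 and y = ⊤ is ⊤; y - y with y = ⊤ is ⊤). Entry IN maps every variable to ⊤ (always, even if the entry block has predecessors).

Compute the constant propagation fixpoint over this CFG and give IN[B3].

Converged values:
  B0:  IN=(all ⊤)  OUT=(all ⊤)
  B1:  IN=(all ⊤)  OUT={b:-3; rest ⊤}
  B2:  IN=(all ⊤)  OUT={b:-1, e:-2; rest ⊤}
  B3:  IN={b:-1, e:-2; rest ⊤}  OUT={b:-1, c:-4, d:4, e:-2; rest ⊤}
  B4:  IN={b:-1, d:4; rest ⊤}  OUT={b:-1, d:4; rest ⊤}
  B5:  IN={b:-1, d:4; rest ⊤}  OUT={b:-1, c:3, d:4; rest ⊤}
  B6:  IN={b:-1, c:3, d:4; rest ⊤}  OUT={b:-1, c:3, d:4, e:-1, f:0; rest ⊤}
  B7:  IN={b:-1, c:3, d:4, e:-1, f:0; rest ⊤}  OUT={b:0, c:0, d:4, e:-1, f:0; rest ⊤}
  B8:  IN={d:4; rest ⊤}  OUT=(all ⊤)
  B9:  IN=(all ⊤)  OUT=(all ⊤)

Merge at B3: IN[B3] = OUT[B2] = {a: ⊤, b: -1, c: ⊤, d: ⊤, e: -2, f: ⊤}

Answer: {a: ⊤, b: -1, c: ⊤, d: ⊤, e: -2, f: ⊤}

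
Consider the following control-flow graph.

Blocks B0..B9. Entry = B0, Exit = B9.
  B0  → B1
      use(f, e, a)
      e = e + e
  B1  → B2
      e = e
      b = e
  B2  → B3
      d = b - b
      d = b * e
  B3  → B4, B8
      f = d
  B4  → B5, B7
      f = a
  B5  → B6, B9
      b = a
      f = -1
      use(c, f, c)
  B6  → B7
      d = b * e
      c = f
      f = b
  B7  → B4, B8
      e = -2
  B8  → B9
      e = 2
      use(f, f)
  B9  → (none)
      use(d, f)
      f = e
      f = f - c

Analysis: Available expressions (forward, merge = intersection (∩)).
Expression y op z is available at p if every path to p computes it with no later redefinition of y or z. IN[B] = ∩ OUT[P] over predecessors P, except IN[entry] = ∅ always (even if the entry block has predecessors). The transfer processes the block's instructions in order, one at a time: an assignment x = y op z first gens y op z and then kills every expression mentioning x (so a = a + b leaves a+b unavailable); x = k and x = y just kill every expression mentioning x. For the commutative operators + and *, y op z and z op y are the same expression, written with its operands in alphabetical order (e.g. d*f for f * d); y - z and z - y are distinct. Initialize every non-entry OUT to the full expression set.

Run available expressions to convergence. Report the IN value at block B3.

Answer: {b*e, b-b}

Trace:
Fixpoint table:
  B0: | IN={} | OUT={}
  B1: | IN={} | OUT={}
  B2: | IN={} | OUT={b*e, b-b}
  B3: | IN={b*e, b-b} | OUT={b*e, b-b}
  B4: | IN={} | OUT={}
  B5: | IN={} | OUT={}
  B6: | IN={} | OUT={b*e}
  B7: | IN={} | OUT={}
  B8: | IN={} | OUT={}
  B9: | IN={} | OUT={}

Merge at B3: IN[B3] = OUT[B2] = {b*e, b-b}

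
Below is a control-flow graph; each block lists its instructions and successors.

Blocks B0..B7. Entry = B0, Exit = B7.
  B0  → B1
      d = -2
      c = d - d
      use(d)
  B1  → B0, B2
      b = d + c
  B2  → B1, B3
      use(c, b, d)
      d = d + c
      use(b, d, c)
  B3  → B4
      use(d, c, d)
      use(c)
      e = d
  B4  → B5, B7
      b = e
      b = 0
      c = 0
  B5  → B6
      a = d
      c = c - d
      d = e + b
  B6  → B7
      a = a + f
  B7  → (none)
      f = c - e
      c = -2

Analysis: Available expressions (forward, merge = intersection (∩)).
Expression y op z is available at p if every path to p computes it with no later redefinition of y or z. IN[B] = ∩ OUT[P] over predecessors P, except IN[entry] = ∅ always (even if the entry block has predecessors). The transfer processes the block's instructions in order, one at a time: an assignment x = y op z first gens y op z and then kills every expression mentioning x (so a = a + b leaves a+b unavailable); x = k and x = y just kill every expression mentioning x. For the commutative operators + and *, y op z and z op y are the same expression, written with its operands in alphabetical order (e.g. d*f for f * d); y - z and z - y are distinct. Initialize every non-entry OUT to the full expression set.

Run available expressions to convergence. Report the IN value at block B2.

Answer: {c+d}

Derivation:
Per-block solution:
  B0: | IN={} | OUT={d-d}
  B1: | IN={} | OUT={c+d}
  B2: | IN={c+d} | OUT={}
  B3: | IN={} | OUT={}
  B4: | IN={} | OUT={}
  B5: | IN={} | OUT={b+e}
  B6: | IN={b+e} | OUT={b+e}
  B7: | IN={} | OUT={}

Merge at B2: IN[B2] = OUT[B1] = {c+d}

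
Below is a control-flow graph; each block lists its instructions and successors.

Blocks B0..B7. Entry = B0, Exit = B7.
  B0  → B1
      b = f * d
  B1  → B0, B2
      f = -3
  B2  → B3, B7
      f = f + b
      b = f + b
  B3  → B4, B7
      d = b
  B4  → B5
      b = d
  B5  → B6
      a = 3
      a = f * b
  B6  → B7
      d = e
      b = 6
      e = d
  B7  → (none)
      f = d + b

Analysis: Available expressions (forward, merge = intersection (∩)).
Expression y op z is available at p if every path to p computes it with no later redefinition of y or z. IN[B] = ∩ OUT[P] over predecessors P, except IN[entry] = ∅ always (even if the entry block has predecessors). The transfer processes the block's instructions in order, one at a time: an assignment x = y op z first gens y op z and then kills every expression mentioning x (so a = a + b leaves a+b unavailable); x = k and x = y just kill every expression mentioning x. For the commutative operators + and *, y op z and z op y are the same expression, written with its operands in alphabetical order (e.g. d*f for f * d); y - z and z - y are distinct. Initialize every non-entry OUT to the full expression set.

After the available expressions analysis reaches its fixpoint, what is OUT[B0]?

Answer: {d*f}

Trace:
Fixpoint table:
  B0: | IN={} | OUT={d*f}
  B1: | IN={d*f} | OUT={}
  B2: | IN={} | OUT={}
  B3: | IN={} | OUT={}
  B4: | IN={} | OUT={}
  B5: | IN={} | OUT={b*f}
  B6: | IN={b*f} | OUT={}
  B7: | IN={} | OUT={b+d}

Merge at B0 (entry node, so the boundary value {} is joined with the incoming edge(s)): IN[B0] = {} ∩ OUT[B1] = {}
Applying B0's transfer function to that IN value gives OUT[B0] (row B0 above).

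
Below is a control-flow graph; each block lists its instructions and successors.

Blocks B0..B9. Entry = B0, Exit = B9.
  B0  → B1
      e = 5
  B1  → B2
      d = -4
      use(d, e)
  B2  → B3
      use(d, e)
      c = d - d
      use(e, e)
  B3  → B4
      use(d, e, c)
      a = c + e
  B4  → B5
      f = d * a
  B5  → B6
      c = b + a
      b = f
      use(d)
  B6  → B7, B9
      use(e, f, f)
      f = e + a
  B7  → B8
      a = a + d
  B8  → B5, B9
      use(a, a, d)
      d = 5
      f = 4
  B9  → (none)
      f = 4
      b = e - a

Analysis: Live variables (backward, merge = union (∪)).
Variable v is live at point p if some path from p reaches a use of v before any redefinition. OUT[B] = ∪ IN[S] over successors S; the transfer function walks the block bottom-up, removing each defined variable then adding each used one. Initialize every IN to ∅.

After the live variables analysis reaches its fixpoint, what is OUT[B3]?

Fixpoint table:
  B0: | IN={b} | OUT={b, e}
  B1: | IN={b, e} | OUT={b, d, e}
  B2: | IN={b, d, e} | OUT={b, c, d, e}
  B3: | IN={b, c, d, e} | OUT={a, b, d, e}
  B4: | IN={a, b, d, e} | OUT={a, b, d, e, f}
  B5: | IN={a, b, d, e, f} | OUT={a, b, d, e, f}
  B6: | IN={a, b, d, e, f} | OUT={a, b, d, e}
  B7: | IN={a, b, d, e} | OUT={a, b, d, e}
  B8: | IN={a, b, d, e} | OUT={a, b, d, e, f}
  B9: | IN={a, e} | OUT={}

Merge at B3: OUT[B3] = IN[B4] = {a, b, d, e}

Answer: {a, b, d, e}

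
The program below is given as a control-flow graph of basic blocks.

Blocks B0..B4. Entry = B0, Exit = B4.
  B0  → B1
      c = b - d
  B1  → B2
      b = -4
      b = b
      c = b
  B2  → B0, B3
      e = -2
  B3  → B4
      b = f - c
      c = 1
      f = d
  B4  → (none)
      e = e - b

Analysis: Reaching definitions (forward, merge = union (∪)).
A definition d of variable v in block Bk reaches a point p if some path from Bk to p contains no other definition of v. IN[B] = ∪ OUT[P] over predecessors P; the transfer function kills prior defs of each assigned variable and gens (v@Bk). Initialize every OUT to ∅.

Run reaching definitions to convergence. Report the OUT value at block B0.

Answer: {b@B1, c@B0, e@B2}

Working:
Fixpoint table:
  B0:   IN={b@B1, c@B1, e@B2}   OUT={b@B1, c@B0, e@B2}
  B1:   IN={b@B1, c@B0, e@B2}   OUT={b@B1, c@B1, e@B2}
  B2:   IN={b@B1, c@B1, e@B2}   OUT={b@B1, c@B1, e@B2}
  B3:   IN={b@B1, c@B1, e@B2}   OUT={b@B3, c@B3, e@B2, f@B3}
  B4:   IN={b@B3, c@B3, e@B2, f@B3}   OUT={b@B3, c@B3, e@B4, f@B3}

Merge at B0 (entry node, so the boundary value {} is joined with the incoming edge(s)): IN[B0] = {} ⊔ OUT[B2] = {b@B1, c@B1, e@B2}
Applying B0's transfer function to that IN value gives OUT[B0] (row B0 above).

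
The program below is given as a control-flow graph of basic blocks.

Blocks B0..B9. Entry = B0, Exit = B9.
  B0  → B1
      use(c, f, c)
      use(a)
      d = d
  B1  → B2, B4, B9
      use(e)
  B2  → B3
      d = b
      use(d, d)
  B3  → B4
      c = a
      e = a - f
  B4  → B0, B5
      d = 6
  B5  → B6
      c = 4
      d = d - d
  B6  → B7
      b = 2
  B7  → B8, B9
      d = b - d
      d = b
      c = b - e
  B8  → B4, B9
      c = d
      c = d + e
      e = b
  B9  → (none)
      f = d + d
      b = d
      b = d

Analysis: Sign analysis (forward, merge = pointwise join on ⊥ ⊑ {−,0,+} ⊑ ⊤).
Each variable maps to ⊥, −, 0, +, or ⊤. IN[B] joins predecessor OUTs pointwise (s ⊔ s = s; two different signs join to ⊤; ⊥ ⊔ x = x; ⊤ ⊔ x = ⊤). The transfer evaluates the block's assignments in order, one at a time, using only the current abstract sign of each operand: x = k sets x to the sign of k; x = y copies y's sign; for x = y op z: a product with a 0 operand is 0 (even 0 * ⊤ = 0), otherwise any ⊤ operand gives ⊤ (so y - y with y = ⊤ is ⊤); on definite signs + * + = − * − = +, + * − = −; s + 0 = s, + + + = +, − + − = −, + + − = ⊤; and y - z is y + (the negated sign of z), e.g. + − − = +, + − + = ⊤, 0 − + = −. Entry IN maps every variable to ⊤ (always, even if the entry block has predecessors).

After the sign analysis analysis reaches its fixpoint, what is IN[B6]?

Answer: {a: ⊤, b: ⊤, c: +, d: ⊤, e: ⊤, f: ⊤}

Trace:
Per-block solution:
  B0:  IN=(all ⊤)  OUT=(all ⊤)
  B1:  IN=(all ⊤)  OUT=(all ⊤)
  B2:  IN=(all ⊤)  OUT=(all ⊤)
  B3:  IN=(all ⊤)  OUT=(all ⊤)
  B4:  IN=(all ⊤)  OUT={d:+; rest ⊤}
  B5:  IN={d:+; rest ⊤}  OUT={c:+; rest ⊤}
  B6:  IN={c:+; rest ⊤}  OUT={b:+, c:+; rest ⊤}
  B7:  IN={b:+, c:+; rest ⊤}  OUT={b:+, d:+; rest ⊤}
  B8:  IN={b:+, d:+; rest ⊤}  OUT={b:+, d:+, e:+; rest ⊤}
  B9:  IN=(all ⊤)  OUT=(all ⊤)

Merge at B6: IN[B6] = OUT[B5] = {a: ⊤, b: ⊤, c: +, d: ⊤, e: ⊤, f: ⊤}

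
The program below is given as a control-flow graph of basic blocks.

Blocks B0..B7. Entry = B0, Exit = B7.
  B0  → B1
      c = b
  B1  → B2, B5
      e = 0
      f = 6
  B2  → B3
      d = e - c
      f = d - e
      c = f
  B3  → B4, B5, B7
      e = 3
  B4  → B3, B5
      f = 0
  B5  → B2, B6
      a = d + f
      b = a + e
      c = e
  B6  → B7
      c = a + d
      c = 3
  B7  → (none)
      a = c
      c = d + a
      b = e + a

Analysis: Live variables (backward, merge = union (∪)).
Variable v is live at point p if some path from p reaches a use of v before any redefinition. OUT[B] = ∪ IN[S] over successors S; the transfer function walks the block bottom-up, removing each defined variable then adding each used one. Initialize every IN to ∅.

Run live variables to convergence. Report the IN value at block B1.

Answer: {c, d}

Derivation:
Fixpoint table:
  B0:  IN={b, d}  OUT={c, d}
  B1:  IN={c, d}  OUT={c, d, e, f}
  B2:  IN={c, e}  OUT={c, d, f}
  B3:  IN={c, d, f}  OUT={c, d, e, f}
  B4:  IN={c, d, e}  OUT={c, d, e, f}
  B5:  IN={d, e, f}  OUT={a, c, d, e}
  B6:  IN={a, d, e}  OUT={c, d, e}
  B7:  IN={c, d, e}  OUT={}

Merge at B1: OUT[B1] = IN[B2] ⊔ IN[B5] = {c, d, e, f}
Applying B1's transfer function to that OUT value gives IN[B1] (row B1 above).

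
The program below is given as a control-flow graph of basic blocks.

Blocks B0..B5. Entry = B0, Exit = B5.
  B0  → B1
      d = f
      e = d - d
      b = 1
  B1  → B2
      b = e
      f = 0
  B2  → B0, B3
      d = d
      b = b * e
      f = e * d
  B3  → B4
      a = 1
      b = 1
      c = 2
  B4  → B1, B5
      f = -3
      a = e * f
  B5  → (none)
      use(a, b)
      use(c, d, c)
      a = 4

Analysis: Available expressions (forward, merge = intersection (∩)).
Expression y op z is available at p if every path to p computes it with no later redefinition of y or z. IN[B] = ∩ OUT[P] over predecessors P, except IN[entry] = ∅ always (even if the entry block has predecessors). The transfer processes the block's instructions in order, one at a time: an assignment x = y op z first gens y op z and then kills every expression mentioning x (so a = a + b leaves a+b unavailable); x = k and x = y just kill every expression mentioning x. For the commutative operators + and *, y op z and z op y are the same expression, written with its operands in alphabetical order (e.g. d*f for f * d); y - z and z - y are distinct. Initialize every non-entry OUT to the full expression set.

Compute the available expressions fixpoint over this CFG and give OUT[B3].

Fixpoint table:
  B0: | IN={} | OUT={d-d}
  B1: | IN={} | OUT={}
  B2: | IN={} | OUT={d*e}
  B3: | IN={d*e} | OUT={d*e}
  B4: | IN={d*e} | OUT={d*e, e*f}
  B5: | IN={d*e, e*f} | OUT={d*e, e*f}

Merge at B3: IN[B3] = OUT[B2] = {d*e}
Applying B3's transfer function to that IN value gives OUT[B3] (row B3 above).

Answer: {d*e}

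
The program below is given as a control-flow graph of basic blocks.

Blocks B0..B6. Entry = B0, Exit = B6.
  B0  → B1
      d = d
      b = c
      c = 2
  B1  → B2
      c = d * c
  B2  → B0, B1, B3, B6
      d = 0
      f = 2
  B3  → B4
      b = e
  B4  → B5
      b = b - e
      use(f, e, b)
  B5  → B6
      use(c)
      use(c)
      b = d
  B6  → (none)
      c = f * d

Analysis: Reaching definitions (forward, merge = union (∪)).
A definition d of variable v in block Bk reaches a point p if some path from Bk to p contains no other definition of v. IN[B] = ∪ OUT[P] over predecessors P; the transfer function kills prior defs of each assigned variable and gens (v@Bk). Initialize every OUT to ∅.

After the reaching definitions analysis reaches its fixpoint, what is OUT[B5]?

Fixpoint table:
  B0: | IN={b@B0, c@B1, d@B2, f@B2} | OUT={b@B0, c@B0, d@B0, f@B2}
  B1: | IN={b@B0, c@B0, c@B1, d@B0, d@B2, f@B2} | OUT={b@B0, c@B1, d@B0, d@B2, f@B2}
  B2: | IN={b@B0, c@B1, d@B0, d@B2, f@B2} | OUT={b@B0, c@B1, d@B2, f@B2}
  B3: | IN={b@B0, c@B1, d@B2, f@B2} | OUT={b@B3, c@B1, d@B2, f@B2}
  B4: | IN={b@B3, c@B1, d@B2, f@B2} | OUT={b@B4, c@B1, d@B2, f@B2}
  B5: | IN={b@B4, c@B1, d@B2, f@B2} | OUT={b@B5, c@B1, d@B2, f@B2}
  B6: | IN={b@B0, b@B5, c@B1, d@B2, f@B2} | OUT={b@B0, b@B5, c@B6, d@B2, f@B2}

Merge at B5: IN[B5] = OUT[B4] = {b@B4, c@B1, d@B2, f@B2}
Applying B5's transfer function to that IN value gives OUT[B5] (row B5 above).

Answer: {b@B5, c@B1, d@B2, f@B2}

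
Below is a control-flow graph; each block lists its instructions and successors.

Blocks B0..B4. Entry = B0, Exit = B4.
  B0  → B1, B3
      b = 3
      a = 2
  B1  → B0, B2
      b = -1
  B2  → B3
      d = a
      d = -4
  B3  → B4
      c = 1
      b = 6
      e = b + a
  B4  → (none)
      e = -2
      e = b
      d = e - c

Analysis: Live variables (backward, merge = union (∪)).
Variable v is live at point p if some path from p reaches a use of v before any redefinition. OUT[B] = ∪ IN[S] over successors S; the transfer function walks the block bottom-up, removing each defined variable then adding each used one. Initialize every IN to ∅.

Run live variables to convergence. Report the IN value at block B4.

Fixpoint table:
  B0: | IN={} | OUT={a}
  B1: | IN={a} | OUT={a}
  B2: | IN={a} | OUT={a}
  B3: | IN={a} | OUT={b, c}
  B4: | IN={b, c} | OUT={}

B4 is the boundary node: OUT[B4] = {}
Applying B4's transfer function to that OUT value gives IN[B4] (row B4 above).

Answer: {b, c}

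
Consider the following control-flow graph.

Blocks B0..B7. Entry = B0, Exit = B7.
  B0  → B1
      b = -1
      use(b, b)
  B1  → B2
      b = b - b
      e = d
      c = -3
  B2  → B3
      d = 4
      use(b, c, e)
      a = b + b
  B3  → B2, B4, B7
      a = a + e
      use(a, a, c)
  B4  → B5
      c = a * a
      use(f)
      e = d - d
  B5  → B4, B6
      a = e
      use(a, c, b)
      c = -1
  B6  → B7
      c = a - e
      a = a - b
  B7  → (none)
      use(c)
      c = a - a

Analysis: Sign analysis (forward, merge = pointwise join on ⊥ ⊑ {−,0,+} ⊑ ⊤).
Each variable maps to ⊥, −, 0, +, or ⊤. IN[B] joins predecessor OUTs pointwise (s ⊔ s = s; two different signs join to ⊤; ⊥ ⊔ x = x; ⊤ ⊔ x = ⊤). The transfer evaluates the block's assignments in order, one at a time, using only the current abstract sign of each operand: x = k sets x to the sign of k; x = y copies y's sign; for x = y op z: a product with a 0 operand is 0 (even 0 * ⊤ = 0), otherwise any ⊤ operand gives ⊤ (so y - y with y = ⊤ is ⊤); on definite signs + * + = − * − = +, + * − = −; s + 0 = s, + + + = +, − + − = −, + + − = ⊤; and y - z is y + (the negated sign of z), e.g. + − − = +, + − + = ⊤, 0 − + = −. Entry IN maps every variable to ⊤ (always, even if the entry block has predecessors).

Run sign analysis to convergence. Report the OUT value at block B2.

Answer: {a: ⊤, b: ⊤, c: -, d: +, e: ⊤, f: ⊤}

Working:
Converged values:
  B0:   IN=(all ⊤)   OUT={b:-; rest ⊤}
  B1:   IN={b:-; rest ⊤}   OUT={c:-; rest ⊤}
  B2:   IN={c:-; rest ⊤}   OUT={c:-, d:+; rest ⊤}
  B3:   IN={c:-, d:+; rest ⊤}   OUT={c:-, d:+; rest ⊤}
  B4:   IN={c:-, d:+; rest ⊤}   OUT={d:+; rest ⊤}
  B5:   IN={d:+; rest ⊤}   OUT={c:-, d:+; rest ⊤}
  B6:   IN={c:-, d:+; rest ⊤}   OUT={d:+; rest ⊤}
  B7:   IN={d:+; rest ⊤}   OUT={d:+; rest ⊤}

Merge at B2: IN[B2] = OUT[B1] ⊔ OUT[B3] = {a: ⊤, b: ⊤, c: -, d: ⊤, e: ⊤, f: ⊤}
Applying B2's transfer function to that IN value gives OUT[B2] (row B2 above).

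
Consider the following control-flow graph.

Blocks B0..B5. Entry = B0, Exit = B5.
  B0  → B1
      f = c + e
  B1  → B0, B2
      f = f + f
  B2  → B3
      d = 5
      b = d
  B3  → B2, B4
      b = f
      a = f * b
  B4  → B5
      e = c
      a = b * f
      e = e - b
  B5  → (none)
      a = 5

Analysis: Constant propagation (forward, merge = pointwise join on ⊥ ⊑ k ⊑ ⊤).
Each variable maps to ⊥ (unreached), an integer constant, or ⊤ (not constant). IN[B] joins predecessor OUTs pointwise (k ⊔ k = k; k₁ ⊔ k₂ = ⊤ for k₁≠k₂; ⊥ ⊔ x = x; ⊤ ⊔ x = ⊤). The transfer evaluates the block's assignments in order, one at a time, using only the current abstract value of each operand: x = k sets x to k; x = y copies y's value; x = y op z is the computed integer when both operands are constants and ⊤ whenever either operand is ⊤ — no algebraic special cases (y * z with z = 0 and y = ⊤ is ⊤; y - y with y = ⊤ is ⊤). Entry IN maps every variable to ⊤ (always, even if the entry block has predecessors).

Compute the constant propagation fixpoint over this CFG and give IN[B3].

Answer: {a: ⊤, b: 5, c: ⊤, d: 5, e: ⊤, f: ⊤}

Working:
Per-block solution:
  B0: | IN=(all ⊤) | OUT=(all ⊤)
  B1: | IN=(all ⊤) | OUT=(all ⊤)
  B2: | IN=(all ⊤) | OUT={b:5, d:5; rest ⊤}
  B3: | IN={b:5, d:5; rest ⊤} | OUT={d:5; rest ⊤}
  B4: | IN={d:5; rest ⊤} | OUT={d:5; rest ⊤}
  B5: | IN={d:5; rest ⊤} | OUT={a:5, d:5; rest ⊤}

Merge at B3: IN[B3] = OUT[B2] = {a: ⊤, b: 5, c: ⊤, d: 5, e: ⊤, f: ⊤}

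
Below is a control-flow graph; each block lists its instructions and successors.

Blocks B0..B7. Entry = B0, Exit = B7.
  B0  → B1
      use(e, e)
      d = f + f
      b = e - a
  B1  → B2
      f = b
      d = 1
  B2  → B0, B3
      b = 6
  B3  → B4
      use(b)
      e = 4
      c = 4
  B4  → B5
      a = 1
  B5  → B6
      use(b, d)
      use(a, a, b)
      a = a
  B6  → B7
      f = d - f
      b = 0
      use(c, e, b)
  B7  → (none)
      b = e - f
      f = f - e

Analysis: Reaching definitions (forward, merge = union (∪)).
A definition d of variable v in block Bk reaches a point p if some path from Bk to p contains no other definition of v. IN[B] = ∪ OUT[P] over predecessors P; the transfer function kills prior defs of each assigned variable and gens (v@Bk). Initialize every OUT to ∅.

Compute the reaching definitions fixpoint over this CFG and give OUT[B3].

Answer: {b@B2, c@B3, d@B1, e@B3, f@B1}

Working:
Converged values:
  B0:  IN={b@B2, d@B1, f@B1}  OUT={b@B0, d@B0, f@B1}
  B1:  IN={b@B0, d@B0, f@B1}  OUT={b@B0, d@B1, f@B1}
  B2:  IN={b@B0, d@B1, f@B1}  OUT={b@B2, d@B1, f@B1}
  B3:  IN={b@B2, d@B1, f@B1}  OUT={b@B2, c@B3, d@B1, e@B3, f@B1}
  B4:  IN={b@B2, c@B3, d@B1, e@B3, f@B1}  OUT={a@B4, b@B2, c@B3, d@B1, e@B3, f@B1}
  B5:  IN={a@B4, b@B2, c@B3, d@B1, e@B3, f@B1}  OUT={a@B5, b@B2, c@B3, d@B1, e@B3, f@B1}
  B6:  IN={a@B5, b@B2, c@B3, d@B1, e@B3, f@B1}  OUT={a@B5, b@B6, c@B3, d@B1, e@B3, f@B6}
  B7:  IN={a@B5, b@B6, c@B3, d@B1, e@B3, f@B6}  OUT={a@B5, b@B7, c@B3, d@B1, e@B3, f@B7}

Merge at B3: IN[B3] = OUT[B2] = {b@B2, d@B1, f@B1}
Applying B3's transfer function to that IN value gives OUT[B3] (row B3 above).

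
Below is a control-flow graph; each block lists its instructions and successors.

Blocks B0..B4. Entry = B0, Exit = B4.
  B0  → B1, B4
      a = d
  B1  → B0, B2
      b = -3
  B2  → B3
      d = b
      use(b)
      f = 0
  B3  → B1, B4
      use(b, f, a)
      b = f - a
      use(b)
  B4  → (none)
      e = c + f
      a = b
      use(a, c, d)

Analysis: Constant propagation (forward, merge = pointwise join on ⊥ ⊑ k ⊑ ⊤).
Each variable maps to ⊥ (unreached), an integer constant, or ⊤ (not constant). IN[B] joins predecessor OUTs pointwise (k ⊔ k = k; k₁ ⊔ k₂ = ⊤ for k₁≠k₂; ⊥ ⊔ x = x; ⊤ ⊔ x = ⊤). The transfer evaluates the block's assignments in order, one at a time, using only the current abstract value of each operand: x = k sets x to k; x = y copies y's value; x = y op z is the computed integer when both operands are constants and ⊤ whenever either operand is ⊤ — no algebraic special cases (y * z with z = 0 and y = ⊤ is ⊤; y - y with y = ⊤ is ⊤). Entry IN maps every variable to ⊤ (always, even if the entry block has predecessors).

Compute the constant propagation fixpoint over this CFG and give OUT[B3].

Answer: {a: ⊤, b: ⊤, c: ⊤, d: -3, e: ⊤, f: 0}

Working:
Fixpoint table:
  B0:  IN=(all ⊤)  OUT=(all ⊤)
  B1:  IN=(all ⊤)  OUT={b:-3; rest ⊤}
  B2:  IN={b:-3; rest ⊤}  OUT={b:-3, d:-3, f:0; rest ⊤}
  B3:  IN={b:-3, d:-3, f:0; rest ⊤}  OUT={d:-3, f:0; rest ⊤}
  B4:  IN=(all ⊤)  OUT=(all ⊤)

Merge at B3: IN[B3] = OUT[B2] = {a: ⊤, b: -3, c: ⊤, d: -3, e: ⊤, f: 0}
Applying B3's transfer function to that IN value gives OUT[B3] (row B3 above).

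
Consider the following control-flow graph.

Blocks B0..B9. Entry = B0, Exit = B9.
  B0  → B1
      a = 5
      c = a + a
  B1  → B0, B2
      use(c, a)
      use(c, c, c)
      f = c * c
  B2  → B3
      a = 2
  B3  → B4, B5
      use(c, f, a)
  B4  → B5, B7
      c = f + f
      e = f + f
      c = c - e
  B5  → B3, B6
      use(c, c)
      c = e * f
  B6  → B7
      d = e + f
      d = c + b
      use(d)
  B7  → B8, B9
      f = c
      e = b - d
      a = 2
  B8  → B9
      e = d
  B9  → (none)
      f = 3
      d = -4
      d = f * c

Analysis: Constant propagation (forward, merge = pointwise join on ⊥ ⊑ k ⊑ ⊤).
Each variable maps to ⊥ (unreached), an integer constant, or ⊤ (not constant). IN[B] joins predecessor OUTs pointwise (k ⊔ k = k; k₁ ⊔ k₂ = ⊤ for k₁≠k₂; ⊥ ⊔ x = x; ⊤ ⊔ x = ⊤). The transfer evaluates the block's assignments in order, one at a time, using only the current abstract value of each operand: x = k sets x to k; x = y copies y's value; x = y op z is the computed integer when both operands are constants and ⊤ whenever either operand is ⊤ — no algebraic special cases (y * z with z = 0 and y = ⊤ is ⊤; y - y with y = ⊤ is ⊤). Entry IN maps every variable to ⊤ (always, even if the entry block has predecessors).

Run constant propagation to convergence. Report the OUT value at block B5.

Answer: {a: 2, b: ⊤, c: ⊤, d: ⊤, e: ⊤, f: 100}

Derivation:
Per-block solution:
  B0:  IN=(all ⊤)  OUT={a:5, c:10; rest ⊤}
  B1:  IN={a:5, c:10; rest ⊤}  OUT={a:5, c:10, f:100; rest ⊤}
  B2:  IN={a:5, c:10, f:100; rest ⊤}  OUT={a:2, c:10, f:100; rest ⊤}
  B3:  IN={a:2, f:100; rest ⊤}  OUT={a:2, f:100; rest ⊤}
  B4:  IN={a:2, f:100; rest ⊤}  OUT={a:2, c:0, e:200, f:100; rest ⊤}
  B5:  IN={a:2, f:100; rest ⊤}  OUT={a:2, f:100; rest ⊤}
  B6:  IN={a:2, f:100; rest ⊤}  OUT={a:2, f:100; rest ⊤}
  B7:  IN={a:2, f:100; rest ⊤}  OUT={a:2; rest ⊤}
  B8:  IN={a:2; rest ⊤}  OUT={a:2; rest ⊤}
  B9:  IN={a:2; rest ⊤}  OUT={a:2, f:3; rest ⊤}

Merge at B5: IN[B5] = OUT[B3] ⊔ OUT[B4] = {a: 2, b: ⊤, c: ⊤, d: ⊤, e: ⊤, f: 100}
Applying B5's transfer function to that IN value gives OUT[B5] (row B5 above).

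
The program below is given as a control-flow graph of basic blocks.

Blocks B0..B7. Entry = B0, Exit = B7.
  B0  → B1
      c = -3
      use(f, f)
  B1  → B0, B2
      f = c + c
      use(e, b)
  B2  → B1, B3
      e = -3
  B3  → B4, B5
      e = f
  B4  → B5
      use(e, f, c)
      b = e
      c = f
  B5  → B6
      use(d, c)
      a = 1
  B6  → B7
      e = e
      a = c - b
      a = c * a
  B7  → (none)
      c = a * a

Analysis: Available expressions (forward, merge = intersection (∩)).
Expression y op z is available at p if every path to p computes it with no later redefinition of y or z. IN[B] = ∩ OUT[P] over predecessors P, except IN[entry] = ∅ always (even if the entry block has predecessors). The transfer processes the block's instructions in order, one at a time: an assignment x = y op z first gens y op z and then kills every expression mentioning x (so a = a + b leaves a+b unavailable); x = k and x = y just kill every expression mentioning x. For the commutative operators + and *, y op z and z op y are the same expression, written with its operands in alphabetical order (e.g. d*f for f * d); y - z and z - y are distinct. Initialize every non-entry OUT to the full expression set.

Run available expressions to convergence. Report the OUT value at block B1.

Answer: {c+c}

Trace:
Per-block solution:
  B0:  IN={}  OUT={}
  B1:  IN={}  OUT={c+c}
  B2:  IN={c+c}  OUT={c+c}
  B3:  IN={c+c}  OUT={c+c}
  B4:  IN={c+c}  OUT={}
  B5:  IN={}  OUT={}
  B6:  IN={}  OUT={c-b}
  B7:  IN={c-b}  OUT={a*a}

Merge at B1: IN[B1] = OUT[B0] ∩ OUT[B2] = {}
Applying B1's transfer function to that IN value gives OUT[B1] (row B1 above).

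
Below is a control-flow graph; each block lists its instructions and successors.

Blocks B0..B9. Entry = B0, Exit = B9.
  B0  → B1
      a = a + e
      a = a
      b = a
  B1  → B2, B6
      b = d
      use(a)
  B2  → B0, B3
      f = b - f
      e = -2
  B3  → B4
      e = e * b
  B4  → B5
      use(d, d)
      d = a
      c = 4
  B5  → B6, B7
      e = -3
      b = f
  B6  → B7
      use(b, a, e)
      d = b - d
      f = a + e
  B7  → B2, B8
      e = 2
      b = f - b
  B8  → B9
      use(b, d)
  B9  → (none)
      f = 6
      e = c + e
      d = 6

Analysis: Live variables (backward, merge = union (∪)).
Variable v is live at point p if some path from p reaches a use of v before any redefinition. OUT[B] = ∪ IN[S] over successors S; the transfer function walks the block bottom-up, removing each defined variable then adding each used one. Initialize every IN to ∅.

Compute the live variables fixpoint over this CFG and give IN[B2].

Answer: {a, b, c, d, f}

Derivation:
Per-block solution:
  B0:   IN={a, c, d, e, f}   OUT={a, c, d, e, f}
  B1:   IN={a, c, d, e, f}   OUT={a, b, c, d, e, f}
  B2:   IN={a, b, c, d, f}   OUT={a, b, c, d, e, f}
  B3:   IN={a, b, d, e, f}   OUT={a, d, f}
  B4:   IN={a, d, f}   OUT={a, c, d, f}
  B5:   IN={a, c, d, f}   OUT={a, b, c, d, e, f}
  B6:   IN={a, b, c, d, e}   OUT={a, b, c, d, f}
  B7:   IN={a, b, c, d, f}   OUT={a, b, c, d, e, f}
  B8:   IN={b, c, d, e}   OUT={c, e}
  B9:   IN={c, e}   OUT={}

Merge at B2: OUT[B2] = IN[B0] ⊔ IN[B3] = {a, b, c, d, e, f}
Applying B2's transfer function to that OUT value gives IN[B2] (row B2 above).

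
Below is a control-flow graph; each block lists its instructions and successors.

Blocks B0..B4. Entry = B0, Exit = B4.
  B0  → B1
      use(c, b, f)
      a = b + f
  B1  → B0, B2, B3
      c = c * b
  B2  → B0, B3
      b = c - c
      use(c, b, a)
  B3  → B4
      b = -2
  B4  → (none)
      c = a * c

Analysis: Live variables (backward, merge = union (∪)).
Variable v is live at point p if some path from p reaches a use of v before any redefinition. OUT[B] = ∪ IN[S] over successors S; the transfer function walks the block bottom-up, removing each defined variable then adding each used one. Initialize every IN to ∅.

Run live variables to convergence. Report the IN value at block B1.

Per-block solution:
  B0:   IN={b, c, f}   OUT={a, b, c, f}
  B1:   IN={a, b, c, f}   OUT={a, b, c, f}
  B2:   IN={a, c, f}   OUT={a, b, c, f}
  B3:   IN={a, c}   OUT={a, c}
  B4:   IN={a, c}   OUT={}

Merge at B1: OUT[B1] = IN[B0] ⊔ IN[B2] ⊔ IN[B3] = {a, b, c, f}
Applying B1's transfer function to that OUT value gives IN[B1] (row B1 above).

Answer: {a, b, c, f}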